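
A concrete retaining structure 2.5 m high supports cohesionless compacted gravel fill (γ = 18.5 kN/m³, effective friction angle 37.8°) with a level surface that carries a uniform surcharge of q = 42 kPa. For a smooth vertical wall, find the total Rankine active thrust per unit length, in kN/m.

39.1 kN/m

K_a = tan²(45° − φ/2) = 0.2400.
Soil triangle: ½ K_a γ H² = 0.5×0.2400×18.5×2.5² = 13.87 kN/m.
Surcharge rectangle: K_a q H = 0.2400×42×2.5 = 25.20 kN/m.
Total = 13.87 + 25.20 = 39.07 kN/m.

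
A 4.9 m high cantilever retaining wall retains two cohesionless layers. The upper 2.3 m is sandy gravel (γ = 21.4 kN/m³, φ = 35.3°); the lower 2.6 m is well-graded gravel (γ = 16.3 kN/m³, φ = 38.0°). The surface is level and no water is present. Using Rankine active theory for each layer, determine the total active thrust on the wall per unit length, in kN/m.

K_a1 = tan²(45°−35.3°/2) = 0.2675; K_a2 = tan²(45°−38.0°/2) = 0.2379.
Layer 1: σ at base = K_a1 γ₁ h₁ = 13.17 kPa; P₁ = ½×13.17×2.3 = 15.14.
Layer 2: σ_v at top = γ₁h₁ = 49.22; σ_h top = K_a2×49.22 = 11.71; σ_h base = K_a2×(49.22+16.3×2.6) = 21.79.
P₂ = ½(11.71+21.79)×2.6 = 43.55. Total P_a = 15.14+43.55 = 58.69 kN/m.

58.7 kN/m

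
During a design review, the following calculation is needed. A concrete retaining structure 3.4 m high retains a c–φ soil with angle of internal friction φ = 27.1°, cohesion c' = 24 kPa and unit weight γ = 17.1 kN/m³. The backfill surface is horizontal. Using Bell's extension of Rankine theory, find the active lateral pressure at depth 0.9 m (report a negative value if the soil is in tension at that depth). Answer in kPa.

-23.6 kPa

K_a = (1 − sin φ)/(1 + sin φ) = 0.3741.
σ_a = K_a γ z − 2c√K_a = 0.3741×17.1×0.9 − 2×24×0.6116 = -23.60 kPa.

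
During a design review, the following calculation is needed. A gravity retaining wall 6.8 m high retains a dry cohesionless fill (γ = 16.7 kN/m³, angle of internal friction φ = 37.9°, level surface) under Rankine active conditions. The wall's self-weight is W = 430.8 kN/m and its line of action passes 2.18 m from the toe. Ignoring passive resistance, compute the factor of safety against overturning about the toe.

K_a = tan²(45° − 37.9°/2) = 0.2389.
P_a = ½K_aγH² = 0.5×0.2389×16.7×6.8² = 92.26 kN/m, acting at H/3 = 2.267 m above the base.
Overturning moment M_o = P_a × H/3 = 92.26 × 2.267 = 209.1.
Resisting moment M_r = W × 2.18 = 430.8 × 2.18 = 939.1.
FS_overturning = M_r/M_o = 939.1/209.1 = 4.491.

4.49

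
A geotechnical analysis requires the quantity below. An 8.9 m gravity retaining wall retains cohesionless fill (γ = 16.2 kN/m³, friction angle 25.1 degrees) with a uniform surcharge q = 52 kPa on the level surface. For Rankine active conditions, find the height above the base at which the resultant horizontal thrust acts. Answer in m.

K_a = 0.4043.
Triangular part P₁ = ½K_aγH² = 259.4 at H/3 = 2.967 m; rectangular part P₂ = K_a q H = 187.1 at H/2 = 4.450 m.
ȳ = (P₁·2.967 + P₂·4.450)/(P₁+P₂) = 3.588 m.

3.59 m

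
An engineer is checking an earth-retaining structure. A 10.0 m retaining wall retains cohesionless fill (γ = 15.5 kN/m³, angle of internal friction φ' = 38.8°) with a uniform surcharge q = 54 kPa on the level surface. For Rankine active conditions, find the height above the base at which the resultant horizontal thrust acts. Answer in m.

4.02 m

K_a = 0.2296.
Triangular part P₁ = ½K_aγH² = 177.9 at H/3 = 3.333 m; rectangular part P₂ = K_a q H = 124.0 at H/2 = 5.000 m.
ȳ = (P₁·3.333 + P₂·5.000)/(P₁+P₂) = 4.018 m.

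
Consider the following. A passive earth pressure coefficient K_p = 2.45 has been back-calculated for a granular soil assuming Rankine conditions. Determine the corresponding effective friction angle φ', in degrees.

K_p = (1+sin φ)/(1−sin φ) ⇒ sin φ = (K_p − 1)/(K_p + 1) = 0.4203.
φ = arcsin(0.4203) = 24.85°.

24.9°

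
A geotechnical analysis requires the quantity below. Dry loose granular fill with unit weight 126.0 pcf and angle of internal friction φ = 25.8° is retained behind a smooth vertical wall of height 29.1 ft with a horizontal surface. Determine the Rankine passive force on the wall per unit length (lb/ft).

K_p = tan²(45° + φ/2) = 2.541.
P_p = ½ K_p γ H² = 0.5 × 2.541 × 126.0 × 29.1² = 135600 lb/ft.

136000 lb/ft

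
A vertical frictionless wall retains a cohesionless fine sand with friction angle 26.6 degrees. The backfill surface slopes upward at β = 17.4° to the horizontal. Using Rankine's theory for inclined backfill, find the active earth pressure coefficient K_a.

0.460

K_a = cos β · (cos β − √(cos²β − cos²φ)) / (cos β + √(cos²β − cos²φ)).
cos β = 0.9542, cos φ = 0.8942, √(cos²β − cos²φ) = 0.3333.
K_a = 0.9542 × (0.9542 − 0.3333)/(0.9542 + 0.3333) = 0.4602.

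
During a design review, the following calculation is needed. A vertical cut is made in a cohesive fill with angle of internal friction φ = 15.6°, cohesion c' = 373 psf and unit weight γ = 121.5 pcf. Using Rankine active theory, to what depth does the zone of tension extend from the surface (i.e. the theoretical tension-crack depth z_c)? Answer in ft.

8.09 ft

K_a = tan²(45° − 15.6°/2) = 0.5761; √K_a = 0.7590.
The active pressure is zero where K_a γ z = 2c√K_a, so z_c = 2c/(γ√K_a) = 2×373/(121.5×0.7590) = 8.089 ft.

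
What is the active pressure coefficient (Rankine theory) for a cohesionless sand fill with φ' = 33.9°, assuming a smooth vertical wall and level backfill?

K_a = tan²(45° − φ/2) = tan²(28.05°) = 0.2839.

0.284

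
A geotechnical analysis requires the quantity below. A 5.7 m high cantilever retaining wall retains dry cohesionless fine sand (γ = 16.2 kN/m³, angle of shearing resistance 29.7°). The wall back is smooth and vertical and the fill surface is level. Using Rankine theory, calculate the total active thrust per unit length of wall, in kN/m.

88.8 kN/m

K_a = tan²(45° − φ/2) = 0.3374.
P_a = ½ K_a γ H² = 0.5 × 0.3374 × 16.2 × 5.7² = 88.79 kN/m.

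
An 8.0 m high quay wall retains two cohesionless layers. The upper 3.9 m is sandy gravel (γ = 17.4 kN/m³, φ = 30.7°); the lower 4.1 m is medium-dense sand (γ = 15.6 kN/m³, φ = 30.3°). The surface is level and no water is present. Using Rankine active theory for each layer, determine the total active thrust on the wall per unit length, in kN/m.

178 kN/m

K_a1 = tan²(45°−30.7°/2) = 0.3240; K_a2 = tan²(45°−30.3°/2) = 0.3293.
Layer 1: σ at base = K_a1 γ₁ h₁ = 21.99 kPa; P₁ = ½×21.99×3.9 = 42.88.
Layer 2: σ_v at top = γ₁h₁ = 67.86; σ_h top = K_a2×67.86 = 22.35; σ_h base = K_a2×(67.86+15.6×4.1) = 43.41.
P₂ = ½(22.35+43.41)×4.1 = 134.8. Total P_a = 42.88+134.8 = 177.7 kN/m.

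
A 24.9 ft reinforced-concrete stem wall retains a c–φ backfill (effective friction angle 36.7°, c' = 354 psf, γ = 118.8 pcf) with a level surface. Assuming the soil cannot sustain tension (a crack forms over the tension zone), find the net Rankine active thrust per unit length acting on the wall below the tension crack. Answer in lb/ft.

K_a = 0.2519; √K_a = 0.5019.
Tension-crack depth z_c = 2c/(γ√K_a) = 2×354/(118.8×0.5019) = 11.88 ft.
σ_a at base = K_a γ H − 2c√K_a = 0.2519×118.8×24.9 − 2×354×0.5019 = 389.7 psf.
P_a = ½ × 389.7 × (H − z_c) = 0.5×389.7×13.02 = 2538 lb/ft.

2540 lb/ft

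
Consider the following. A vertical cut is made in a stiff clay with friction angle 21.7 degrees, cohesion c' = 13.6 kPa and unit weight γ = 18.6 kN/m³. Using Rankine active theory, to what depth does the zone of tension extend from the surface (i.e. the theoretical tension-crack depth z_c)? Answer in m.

2.16 m

K_a = tan²(45° − 21.7°/2) = 0.4601; √K_a = 0.6783.
The active pressure is zero where K_a γ z = 2c√K_a, so z_c = 2c/(γ√K_a) = 2×13.6/(18.6×0.6783) = 2.156 m.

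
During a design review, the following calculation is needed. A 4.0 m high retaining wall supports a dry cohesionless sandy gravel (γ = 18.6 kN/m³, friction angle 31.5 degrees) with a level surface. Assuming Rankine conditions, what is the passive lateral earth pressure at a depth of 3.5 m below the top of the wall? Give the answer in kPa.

208 kPa

K_p = (1 + sin φ)/(1 − sin φ) = 3.188.
σ_h = K_p γ z = 3.188 × 18.6 × 3.5 = 207.6 kPa.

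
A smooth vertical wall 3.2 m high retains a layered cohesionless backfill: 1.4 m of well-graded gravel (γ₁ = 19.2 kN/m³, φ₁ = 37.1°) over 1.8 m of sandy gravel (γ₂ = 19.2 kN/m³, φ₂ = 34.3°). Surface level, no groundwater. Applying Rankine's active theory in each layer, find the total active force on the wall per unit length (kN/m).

K_a1 = tan²(45°−37.1°/2) = 0.2475; K_a2 = tan²(45°−34.3°/2) = 0.2792.
Layer 1: σ at base = K_a1 γ₁ h₁ = 6.653 kPa; P₁ = ½×6.653×1.4 = 4.657.
Layer 2: σ_v at top = γ₁h₁ = 26.88; σ_h top = K_a2×26.88 = 7.504; σ_h base = K_a2×(26.88+19.2×1.8) = 17.15.
P₂ = ½(7.504+17.15)×1.8 = 22.19. Total P_a = 4.657+22.19 = 26.85 kN/m.

26.8 kN/m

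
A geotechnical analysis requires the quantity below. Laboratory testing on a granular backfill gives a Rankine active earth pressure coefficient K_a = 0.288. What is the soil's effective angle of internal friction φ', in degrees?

33.6°

K_a = tan²(45° − φ/2) ⇒ 45° − φ/2 = arctan(√0.288) = 28.22°.
φ = 2(45° − 28.22°) = 33.56°.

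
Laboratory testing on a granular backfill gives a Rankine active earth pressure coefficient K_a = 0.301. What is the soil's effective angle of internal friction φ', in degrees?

K_a = tan²(45° − φ/2) ⇒ 45° − φ/2 = arctan(√0.301) = 28.75°.
φ = 2(45° − 28.75°) = 32.50°.

32.5°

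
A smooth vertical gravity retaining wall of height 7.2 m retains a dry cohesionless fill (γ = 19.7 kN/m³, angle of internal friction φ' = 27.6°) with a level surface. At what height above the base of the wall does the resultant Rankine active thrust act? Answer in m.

2.40 m

K_a = 0.3668.
The pressure distribution is triangular, so the resultant acts at H/3 above the base = 7.2/3 = 2.400 m.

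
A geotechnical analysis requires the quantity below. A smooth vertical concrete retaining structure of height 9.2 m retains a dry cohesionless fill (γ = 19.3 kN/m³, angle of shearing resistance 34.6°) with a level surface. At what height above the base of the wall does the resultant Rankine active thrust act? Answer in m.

K_a = 0.2756.
The pressure distribution is triangular, so the resultant acts at H/3 above the base = 9.2/3 = 3.067 m.

3.07 m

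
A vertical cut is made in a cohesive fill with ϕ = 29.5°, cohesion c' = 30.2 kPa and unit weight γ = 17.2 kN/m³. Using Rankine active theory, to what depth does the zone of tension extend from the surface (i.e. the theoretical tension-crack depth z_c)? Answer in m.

K_a = tan²(45° − 29.5°/2) = 0.3401; √K_a = 0.5832.
The active pressure is zero where K_a γ z = 2c√K_a, so z_c = 2c/(γ√K_a) = 2×30.2/(17.2×0.5832) = 6.021 m.

6.02 m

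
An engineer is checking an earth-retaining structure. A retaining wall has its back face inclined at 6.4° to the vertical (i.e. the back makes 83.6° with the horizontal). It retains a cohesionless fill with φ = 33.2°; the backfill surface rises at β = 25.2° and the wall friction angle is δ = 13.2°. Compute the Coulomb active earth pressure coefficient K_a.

K_a = sin²(α+φ) / [sin²α · sin(α−δ) · (1 + √{sin(φ+δ)sin(φ−β) / (sin(α−δ)sin(α+β))})²].
With α = 83.6°, φ = 33.2°, δ = 13.2°, β = 25.2°: K_a = 0.4797.

0.480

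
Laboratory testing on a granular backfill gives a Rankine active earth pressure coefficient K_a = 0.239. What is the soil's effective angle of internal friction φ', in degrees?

37.9°

K_a = tan²(45° − φ/2) ⇒ 45° − φ/2 = arctan(√0.239) = 26.05°.
φ = 2(45° − 26.05°) = 37.89°.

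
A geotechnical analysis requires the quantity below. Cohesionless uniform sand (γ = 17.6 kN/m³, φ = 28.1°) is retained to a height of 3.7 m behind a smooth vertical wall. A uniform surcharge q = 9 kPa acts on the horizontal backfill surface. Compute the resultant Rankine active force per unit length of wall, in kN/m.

K_a = tan²(45° − φ/2) = 0.3596.
Soil triangle: ½ K_a γ H² = 0.5×0.3596×17.6×3.7² = 43.32 kN/m.
Surcharge rectangle: K_a q H = 0.3596×9×3.7 = 11.97 kN/m.
Total = 43.32 + 11.97 = 55.30 kN/m.

55.3 kN/m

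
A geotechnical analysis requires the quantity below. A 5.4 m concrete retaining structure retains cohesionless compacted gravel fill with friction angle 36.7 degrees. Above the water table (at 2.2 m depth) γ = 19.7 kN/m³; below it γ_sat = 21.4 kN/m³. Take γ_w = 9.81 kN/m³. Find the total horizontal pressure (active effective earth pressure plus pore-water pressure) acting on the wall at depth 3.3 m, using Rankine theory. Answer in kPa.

K_a = (1 − sin φ)/(1 + sin φ) = 0.2519.
γ' = 21.4 − 9.81 = 11.59 kN/m³.
Effective vertical stress at 3.3 m: σ'_v = 19.7×2.2 + 11.59×1.10 = 56.09 kPa.
σ'_h = K_a σ'_v = 0.2519 × 56.09 = 14.13 kPa; u = γ_w × 1.10 = 10.79 kPa.
Total σ_h = 14.13 + 10.79 = 24.92 kPa.

24.9 kPa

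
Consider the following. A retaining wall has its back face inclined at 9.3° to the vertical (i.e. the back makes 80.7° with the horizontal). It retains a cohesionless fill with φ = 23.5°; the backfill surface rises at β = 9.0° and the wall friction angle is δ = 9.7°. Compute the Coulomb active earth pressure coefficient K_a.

K_a = sin²(α+φ) / [sin²α · sin(α−δ) · (1 + √{sin(φ+δ)sin(φ−β) / (sin(α−δ)sin(α+β))})²].
With α = 80.7°, φ = 23.5°, δ = 9.7°, β = 9.0°: K_a = 0.5353.

0.535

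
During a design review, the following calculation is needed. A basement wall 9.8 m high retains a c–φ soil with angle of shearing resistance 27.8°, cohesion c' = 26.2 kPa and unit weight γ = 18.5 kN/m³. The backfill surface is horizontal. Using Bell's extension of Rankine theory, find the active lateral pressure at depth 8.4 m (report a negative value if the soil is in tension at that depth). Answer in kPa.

K_a = (1 − sin φ)/(1 + sin φ) = 0.3639.
σ_a = K_a γ z − 2c√K_a = 0.3639×18.5×8.4 − 2×26.2×0.6032 = 24.94 kPa.

24.9 kPa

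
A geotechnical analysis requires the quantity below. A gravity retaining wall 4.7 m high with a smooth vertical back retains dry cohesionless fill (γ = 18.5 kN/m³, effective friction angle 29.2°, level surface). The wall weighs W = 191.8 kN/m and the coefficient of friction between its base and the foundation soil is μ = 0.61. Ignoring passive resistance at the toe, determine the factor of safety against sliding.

K_a = tan²(45° − 29.2°/2) = 0.3442.
P_a = ½K_aγH² = 0.5×0.3442×18.5×4.7² = 70.33 kN/m, acting at H/3 = 1.567 m above the base.
FS_sliding = μW / P_a = 0.61×191.8 / 70.33 = 1.663.

1.66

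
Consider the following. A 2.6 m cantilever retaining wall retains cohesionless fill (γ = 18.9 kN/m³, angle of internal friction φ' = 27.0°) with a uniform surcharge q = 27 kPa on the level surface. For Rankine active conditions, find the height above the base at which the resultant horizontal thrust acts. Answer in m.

K_a = 0.3755.
Triangular part P₁ = ½K_aγH² = 23.99 at H/3 = 0.8667 m; rectangular part P₂ = K_a q H = 26.36 at H/2 = 1.300 m.
ȳ = (P₁·0.8667 + P₂·1.300)/(P₁+P₂) = 1.094 m.

1.09 m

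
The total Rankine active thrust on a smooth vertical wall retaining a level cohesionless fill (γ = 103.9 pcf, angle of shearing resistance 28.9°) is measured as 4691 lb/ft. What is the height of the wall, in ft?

K_a = 0.3484. P_a = ½ K_a γ H² ⇒ H = √(2P_a/(K_a γ)).
H = √(2×4691/(0.3484×103.9)) = 16.10 ft.

16.1 ft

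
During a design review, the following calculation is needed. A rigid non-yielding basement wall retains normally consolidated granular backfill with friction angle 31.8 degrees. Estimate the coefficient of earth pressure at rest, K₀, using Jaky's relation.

0.473

K₀ = 1 − sin φ' = 1 − sin 31.8° = 0.4730.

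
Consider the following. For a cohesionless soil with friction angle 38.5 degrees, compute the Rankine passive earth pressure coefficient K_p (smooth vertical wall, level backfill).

4.30

K_p = (1 + sin φ)/(1 − sin φ) = tan²(45° + 38.5°/2) = 4.298.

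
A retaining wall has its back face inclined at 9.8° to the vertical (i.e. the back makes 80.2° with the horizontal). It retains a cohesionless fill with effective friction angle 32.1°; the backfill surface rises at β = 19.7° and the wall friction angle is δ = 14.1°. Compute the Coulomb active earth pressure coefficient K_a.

K_a = sin²(α+φ) / [sin²α · sin(α−δ) · (1 + √{sin(φ+δ)sin(φ−β) / (sin(α−δ)sin(α+β))})²].
With α = 80.2°, φ = 32.1°, δ = 14.1°, β = 19.7°: K_a = 0.4817.

0.482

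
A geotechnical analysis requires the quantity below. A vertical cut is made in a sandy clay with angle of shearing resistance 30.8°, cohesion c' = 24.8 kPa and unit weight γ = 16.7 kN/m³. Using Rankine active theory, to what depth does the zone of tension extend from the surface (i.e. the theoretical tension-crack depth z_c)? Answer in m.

5.23 m

K_a = tan²(45° − 30.8°/2) = 0.3227; √K_a = 0.5681.
The active pressure is zero where K_a γ z = 2c√K_a, so z_c = 2c/(γ√K_a) = 2×24.8/(16.7×0.5681) = 5.228 m.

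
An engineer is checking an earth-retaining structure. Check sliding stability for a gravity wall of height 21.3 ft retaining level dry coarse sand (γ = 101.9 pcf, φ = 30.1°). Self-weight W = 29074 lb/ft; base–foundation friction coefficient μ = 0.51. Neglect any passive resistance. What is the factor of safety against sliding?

K_a = tan²(45° − 30.1°/2) = 0.3320.
P_a = ½K_aγH² = 0.5×0.3320×101.9×21.3² = 7674 lb/ft, acting at H/3 = 7.100 ft above the base.
FS_sliding = μW / P_a = 0.51×29074 / 7674 = 1.932.

1.93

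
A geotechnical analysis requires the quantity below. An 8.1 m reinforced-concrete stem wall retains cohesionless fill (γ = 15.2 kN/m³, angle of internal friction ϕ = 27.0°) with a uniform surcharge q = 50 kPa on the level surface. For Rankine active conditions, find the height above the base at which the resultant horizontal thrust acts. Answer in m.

K_a = 0.3755.
Triangular part P₁ = ½K_aγH² = 187.3 at H/3 = 2.700 m; rectangular part P₂ = K_a q H = 152.1 at H/2 = 4.050 m.
ȳ = (P₁·2.700 + P₂·4.050)/(P₁+P₂) = 3.305 m.

3.31 m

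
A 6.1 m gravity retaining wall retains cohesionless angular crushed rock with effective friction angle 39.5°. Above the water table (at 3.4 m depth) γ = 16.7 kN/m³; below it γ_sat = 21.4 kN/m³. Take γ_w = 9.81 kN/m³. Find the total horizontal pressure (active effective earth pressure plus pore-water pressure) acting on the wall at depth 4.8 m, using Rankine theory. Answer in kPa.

30.0 kPa

K_a = (1 − sin φ)/(1 + sin φ) = 0.2224.
γ' = 21.4 − 9.81 = 11.59 kN/m³.
Effective vertical stress at 4.8 m: σ'_v = 16.7×3.4 + 11.59×1.40 = 73.01 kPa.
σ'_h = K_a σ'_v = 0.2224 × 73.01 = 16.24 kPa; u = γ_w × 1.40 = 13.73 kPa.
Total σ_h = 16.24 + 13.73 = 29.97 kPa.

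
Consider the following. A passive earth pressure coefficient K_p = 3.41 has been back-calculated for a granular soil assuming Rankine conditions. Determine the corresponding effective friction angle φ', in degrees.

K_p = (1+sin φ)/(1−sin φ) ⇒ sin φ = (K_p − 1)/(K_p + 1) = 0.5465.
φ = arcsin(0.5465) = 33.13°.

33.1°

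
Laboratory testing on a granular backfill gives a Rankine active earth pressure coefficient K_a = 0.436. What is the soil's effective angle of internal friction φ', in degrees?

23.1°

K_a = tan²(45° − φ/2) ⇒ 45° − φ/2 = arctan(√0.436) = 33.44°.
φ = 2(45° − 33.44°) = 23.13°.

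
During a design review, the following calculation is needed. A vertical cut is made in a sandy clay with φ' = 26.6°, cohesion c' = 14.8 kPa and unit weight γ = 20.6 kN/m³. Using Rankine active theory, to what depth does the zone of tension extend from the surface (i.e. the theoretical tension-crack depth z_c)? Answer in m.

K_a = tan²(45° − 26.6°/2) = 0.3814; √K_a = 0.6176.
The active pressure is zero where K_a γ z = 2c√K_a, so z_c = 2c/(γ√K_a) = 2×14.8/(20.6×0.6176) = 2.327 m.

2.33 m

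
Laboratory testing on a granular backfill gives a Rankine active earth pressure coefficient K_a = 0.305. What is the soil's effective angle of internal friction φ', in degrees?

K_a = tan²(45° − φ/2) ⇒ 45° − φ/2 = arctan(√0.305) = 28.91°.
φ = 2(45° − 28.91°) = 32.18°.

32.2°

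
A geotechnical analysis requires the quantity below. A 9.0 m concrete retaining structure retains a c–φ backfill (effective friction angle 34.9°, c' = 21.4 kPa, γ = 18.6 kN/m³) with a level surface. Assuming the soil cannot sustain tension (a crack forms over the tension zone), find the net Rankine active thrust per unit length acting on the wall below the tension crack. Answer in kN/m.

53.3 kN/m

K_a = 0.2721; √K_a = 0.5217.
Tension-crack depth z_c = 2c/(γ√K_a) = 2×21.4/(18.6×0.5217) = 4.411 m.
σ_a at base = K_a γ H − 2c√K_a = 0.2721×18.6×9.0 − 2×21.4×0.5217 = 23.23 kPa.
P_a = ½ × 23.23 × (H − z_c) = 0.5×23.23×4.589 = 53.30 kN/m.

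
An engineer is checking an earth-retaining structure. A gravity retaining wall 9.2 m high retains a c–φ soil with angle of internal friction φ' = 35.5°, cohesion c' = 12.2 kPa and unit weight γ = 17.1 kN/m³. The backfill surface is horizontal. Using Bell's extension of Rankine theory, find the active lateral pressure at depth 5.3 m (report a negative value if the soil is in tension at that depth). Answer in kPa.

K_a = (1 − sin φ)/(1 + sin φ) = 0.2653.
σ_a = K_a γ z − 2c√K_a = 0.2653×17.1×5.3 − 2×12.2×0.5150 = 11.47 kPa.

11.5 kPa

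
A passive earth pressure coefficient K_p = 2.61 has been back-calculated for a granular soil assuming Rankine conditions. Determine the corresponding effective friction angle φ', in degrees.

26.5°

K_p = (1+sin φ)/(1−sin φ) ⇒ sin φ = (K_p − 1)/(K_p + 1) = 0.4460.
φ = arcsin(0.4460) = 26.49°.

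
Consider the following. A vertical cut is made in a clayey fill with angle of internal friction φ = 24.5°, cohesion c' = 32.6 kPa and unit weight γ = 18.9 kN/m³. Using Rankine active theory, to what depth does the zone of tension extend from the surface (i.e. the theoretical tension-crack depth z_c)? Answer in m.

K_a = tan²(45° − 24.5°/2) = 0.4137; √K_a = 0.6432.
The active pressure is zero where K_a γ z = 2c√K_a, so z_c = 2c/(γ√K_a) = 2×32.6/(18.9×0.6432) = 5.363 m.

5.36 m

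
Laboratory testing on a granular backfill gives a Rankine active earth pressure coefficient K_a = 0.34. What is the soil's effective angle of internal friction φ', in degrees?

K_a = tan²(45° − φ/2) ⇒ 45° − φ/2 = arctan(√0.34) = 30.25°.
φ = 2(45° − 30.25°) = 29.51°.

29.5°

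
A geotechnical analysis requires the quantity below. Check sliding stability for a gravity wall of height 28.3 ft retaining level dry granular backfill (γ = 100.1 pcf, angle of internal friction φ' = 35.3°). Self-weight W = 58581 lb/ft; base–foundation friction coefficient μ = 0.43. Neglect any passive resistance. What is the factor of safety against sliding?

K_a = tan²(45° − 35.3°/2) = 0.2675.
P_a = ½K_aγH² = 0.5×0.2675×100.1×28.3² = 10720 lb/ft, acting at H/3 = 9.433 ft above the base.
FS_sliding = μW / P_a = 0.43×58581 / 10720 = 2.349.

2.35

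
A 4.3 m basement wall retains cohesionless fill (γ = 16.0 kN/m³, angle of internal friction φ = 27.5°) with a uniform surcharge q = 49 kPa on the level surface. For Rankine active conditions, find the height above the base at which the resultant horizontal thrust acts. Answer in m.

K_a = 0.3682.
Triangular part P₁ = ½K_aγH² = 54.47 at H/3 = 1.433 m; rectangular part P₂ = K_a q H = 77.58 at H/2 = 2.150 m.
ȳ = (P₁·1.433 + P₂·2.150)/(P₁+P₂) = 1.854 m.

1.85 m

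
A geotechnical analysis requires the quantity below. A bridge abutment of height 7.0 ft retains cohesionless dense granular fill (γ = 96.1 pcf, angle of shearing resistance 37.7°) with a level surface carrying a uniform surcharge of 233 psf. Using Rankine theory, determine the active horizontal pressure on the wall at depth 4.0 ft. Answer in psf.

149 psf

K_a = (1 − sin φ)/(1 + sin φ) = 0.2411.
σ_v = γz + q = 96.1 × 4.0 + 233 = 617.4 psf.
σ_h = K_a σ_v = 0.2411 × 617.4 = 148.8 psf.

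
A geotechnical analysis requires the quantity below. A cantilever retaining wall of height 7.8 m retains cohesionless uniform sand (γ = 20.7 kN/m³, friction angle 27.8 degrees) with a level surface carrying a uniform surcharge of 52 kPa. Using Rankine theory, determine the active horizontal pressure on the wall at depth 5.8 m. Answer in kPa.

K_a = (1 − sin φ)/(1 + sin φ) = 0.3639.
σ_v = γz + q = 20.7 × 5.8 + 52 = 172.1 kPa.
σ_h = K_a σ_v = 0.3639 × 172.1 = 62.61 kPa.

62.6 kPa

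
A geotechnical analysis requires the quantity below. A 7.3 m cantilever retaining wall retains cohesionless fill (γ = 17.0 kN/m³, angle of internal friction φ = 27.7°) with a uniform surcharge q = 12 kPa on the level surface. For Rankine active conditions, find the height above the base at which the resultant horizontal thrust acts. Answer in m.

K_a = 0.3653.
Triangular part P₁ = ½K_aγH² = 165.5 at H/3 = 2.433 m; rectangular part P₂ = K_a q H = 32.00 at H/2 = 3.650 m.
ȳ = (P₁·2.433 + P₂·3.650)/(P₁+P₂) = 2.630 m.

2.63 m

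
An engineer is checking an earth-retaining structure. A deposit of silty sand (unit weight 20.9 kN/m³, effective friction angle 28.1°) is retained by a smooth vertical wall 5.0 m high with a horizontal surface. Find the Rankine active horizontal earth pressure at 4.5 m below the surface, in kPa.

K_a = (1 − sin φ)/(1 + sin φ) = 0.3596.
σ_h = K_a γ z = 0.3596 × 20.9 × 4.5 = 33.82 kPa.

33.8 kPa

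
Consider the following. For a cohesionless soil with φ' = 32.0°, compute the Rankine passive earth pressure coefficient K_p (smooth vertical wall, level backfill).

K_p = (1 + sin φ)/(1 − sin φ) = tan²(45° + 32.0°/2) = 3.255.

3.25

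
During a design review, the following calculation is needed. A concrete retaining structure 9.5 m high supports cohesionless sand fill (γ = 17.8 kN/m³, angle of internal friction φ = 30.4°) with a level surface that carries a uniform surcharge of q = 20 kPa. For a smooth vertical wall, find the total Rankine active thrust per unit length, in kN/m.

K_a = tan²(45° − φ/2) = 0.3280.
Soil triangle: ½ K_a γ H² = 0.5×0.3280×17.8×9.5² = 263.5 kN/m.
Surcharge rectangle: K_a q H = 0.3280×20×9.5 = 62.32 kN/m.
Total = 263.5 + 62.32 = 325.8 kN/m.

326 kN/m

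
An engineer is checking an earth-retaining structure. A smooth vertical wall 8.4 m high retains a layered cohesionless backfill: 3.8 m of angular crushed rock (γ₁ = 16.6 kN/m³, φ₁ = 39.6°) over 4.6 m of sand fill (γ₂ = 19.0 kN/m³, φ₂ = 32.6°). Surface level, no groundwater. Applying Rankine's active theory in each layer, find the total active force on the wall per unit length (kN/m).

174 kN/m

K_a1 = tan²(45°−39.6°/2) = 0.2214; K_a2 = tan²(45°−32.6°/2) = 0.2997.
Layer 1: σ at base = K_a1 γ₁ h₁ = 13.97 kPa; P₁ = ½×13.97×3.8 = 26.54.
Layer 2: σ_v at top = γ₁h₁ = 63.08; σ_h top = K_a2×63.08 = 18.91; σ_h base = K_a2×(63.08+19.0×4.6) = 45.10.
P₂ = ½(18.91+45.10)×4.6 = 147.2. Total P_a = 26.54+147.2 = 173.8 kN/m.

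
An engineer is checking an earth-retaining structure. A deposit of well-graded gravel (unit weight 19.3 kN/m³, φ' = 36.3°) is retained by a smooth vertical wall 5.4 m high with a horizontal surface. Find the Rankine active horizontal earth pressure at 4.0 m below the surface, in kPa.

K_a = (1 − sin φ)/(1 + sin φ) = 0.2563.
σ_h = K_a γ z = 0.2563 × 19.3 × 4.0 = 19.78 kPa.

19.8 kPa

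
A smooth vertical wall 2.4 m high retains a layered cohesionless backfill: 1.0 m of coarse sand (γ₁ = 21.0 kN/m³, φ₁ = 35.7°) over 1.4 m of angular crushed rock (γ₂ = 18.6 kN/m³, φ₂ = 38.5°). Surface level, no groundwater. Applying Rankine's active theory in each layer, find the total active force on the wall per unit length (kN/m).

K_a1 = tan²(45°−35.7°/2) = 0.2630; K_a2 = tan²(45°−38.5°/2) = 0.2327.
Layer 1: σ at base = K_a1 γ₁ h₁ = 5.523 kPa; P₁ = ½×5.523×1.0 = 2.761.
Layer 2: σ_v at top = γ₁h₁ = 21.00; σ_h top = K_a2×21.00 = 4.886; σ_h base = K_a2×(21.00+18.6×1.4) = 10.94.
P₂ = ½(4.886+10.94)×1.4 = 11.08. Total P_a = 2.761+11.08 = 13.84 kN/m.

13.8 kN/m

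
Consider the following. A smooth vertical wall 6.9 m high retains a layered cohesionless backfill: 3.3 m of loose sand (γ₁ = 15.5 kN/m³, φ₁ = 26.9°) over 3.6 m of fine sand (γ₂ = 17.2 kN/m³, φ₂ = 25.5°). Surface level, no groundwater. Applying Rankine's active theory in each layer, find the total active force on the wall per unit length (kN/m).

K_a1 = tan²(45°−26.9°/2) = 0.3770; K_a2 = tan²(45°−25.5°/2) = 0.3981.
Layer 1: σ at base = K_a1 γ₁ h₁ = 19.28 kPa; P₁ = ½×19.28×3.3 = 31.82.
Layer 2: σ_v at top = γ₁h₁ = 51.15; σ_h top = K_a2×51.15 = 20.36; σ_h base = K_a2×(51.15+17.2×3.6) = 45.01.
P₂ = ½(20.36+45.01)×3.6 = 117.7. Total P_a = 31.82+117.7 = 149.5 kN/m.

149 kN/m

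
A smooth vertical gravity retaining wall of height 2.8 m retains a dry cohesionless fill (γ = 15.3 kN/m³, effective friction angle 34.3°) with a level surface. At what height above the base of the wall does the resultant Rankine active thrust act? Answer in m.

0.933 m

K_a = 0.2792.
The pressure distribution is triangular, so the resultant acts at H/3 above the base = 2.8/3 = 0.9333 m.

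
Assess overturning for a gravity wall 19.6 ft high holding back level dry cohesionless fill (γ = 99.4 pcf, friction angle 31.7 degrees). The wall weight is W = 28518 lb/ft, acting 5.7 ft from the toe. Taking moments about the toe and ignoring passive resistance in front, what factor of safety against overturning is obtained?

4.19

K_a = tan²(45° − 31.7°/2) = 0.3111.
P_a = ½K_aγH² = 0.5×0.3111×99.4×19.6² = 5939 lb/ft, acting at H/3 = 6.533 ft above the base.
Overturning moment M_o = P_a × H/3 = 5939 × 6.533 = 38800.
Resisting moment M_r = W × 5.7 = 28518 × 5.7 = 162600.
FS_overturning = M_r/M_o = 162600/38800 = 4.189.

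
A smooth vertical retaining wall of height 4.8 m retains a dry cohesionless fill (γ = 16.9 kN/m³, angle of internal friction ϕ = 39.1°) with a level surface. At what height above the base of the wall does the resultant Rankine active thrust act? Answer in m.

K_a = 0.2265.
The pressure distribution is triangular, so the resultant acts at H/3 above the base = 4.8/3 = 1.600 m.

1.60 m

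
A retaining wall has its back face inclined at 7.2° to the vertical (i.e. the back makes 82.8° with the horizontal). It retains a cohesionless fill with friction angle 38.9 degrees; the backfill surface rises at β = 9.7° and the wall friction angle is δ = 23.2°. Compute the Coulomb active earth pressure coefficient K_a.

0.293

K_a = sin²(α+φ) / [sin²α · sin(α−δ) · (1 + √{sin(φ+δ)sin(φ−β) / (sin(α−δ)sin(α+β))})²].
With α = 82.8°, φ = 38.9°, δ = 23.2°, β = 9.7°: K_a = 0.2925.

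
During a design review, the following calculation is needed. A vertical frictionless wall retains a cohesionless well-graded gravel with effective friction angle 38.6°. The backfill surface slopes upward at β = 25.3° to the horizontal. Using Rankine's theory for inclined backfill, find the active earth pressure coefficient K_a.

K_a = cos β · (cos β − √(cos²β − cos²φ)) / (cos β + √(cos²β − cos²φ)).
cos β = 0.9041, cos φ = 0.7815, √(cos²β − cos²φ) = 0.4545.
K_a = 0.9041 × (0.9041 − 0.4545)/(0.9041 + 0.4545) = 0.2992.

0.299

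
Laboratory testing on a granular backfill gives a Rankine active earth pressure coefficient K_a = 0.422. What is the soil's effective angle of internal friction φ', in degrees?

24.0°

K_a = tan²(45° − φ/2) ⇒ 45° − φ/2 = arctan(√0.422) = 33.01°.
φ = 2(45° − 33.01°) = 23.98°.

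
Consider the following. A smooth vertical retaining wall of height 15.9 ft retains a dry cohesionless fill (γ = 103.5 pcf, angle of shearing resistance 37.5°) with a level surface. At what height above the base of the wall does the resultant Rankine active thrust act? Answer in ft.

5.30 ft

K_a = 0.2432.
The pressure distribution is triangular, so the resultant acts at H/3 above the base = 15.9/3 = 5.300 ft.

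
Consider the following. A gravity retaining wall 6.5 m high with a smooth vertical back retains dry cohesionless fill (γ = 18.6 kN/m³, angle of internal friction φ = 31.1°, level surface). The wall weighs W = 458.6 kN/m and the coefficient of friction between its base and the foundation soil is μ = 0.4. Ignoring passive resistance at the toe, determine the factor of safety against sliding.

K_a = tan²(45° − 31.1°/2) = 0.3188.
P_a = ½K_aγH² = 0.5×0.3188×18.6×6.5² = 125.3 kN/m, acting at H/3 = 2.167 m above the base.
FS_sliding = μW / P_a = 0.4×458.6 / 125.3 = 1.464.

1.46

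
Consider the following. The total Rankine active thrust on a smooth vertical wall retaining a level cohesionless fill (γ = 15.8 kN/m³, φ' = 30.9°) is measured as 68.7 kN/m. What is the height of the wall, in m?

K_a = 0.3214. P_a = ½ K_a γ H² ⇒ H = √(2P_a/(K_a γ)).
H = √(2×68.7/(0.3214×15.8)) = 5.202 m.

5.20 m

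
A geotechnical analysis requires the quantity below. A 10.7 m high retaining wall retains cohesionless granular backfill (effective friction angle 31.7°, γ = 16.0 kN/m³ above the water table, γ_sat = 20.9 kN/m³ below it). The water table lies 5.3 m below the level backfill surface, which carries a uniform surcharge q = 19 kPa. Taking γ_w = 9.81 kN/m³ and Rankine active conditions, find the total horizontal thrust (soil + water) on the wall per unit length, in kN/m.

469 kN/m

K_a = tan²(45° − φ/2) = 0.3111.
γ' = 20.9 − 9.81 = 11.09 kN/m³. h₂ = H − d_w = 5.4 m.
σ'_h: at surface K_a·q = 5.910; at WT K_a(q+γd_w) = 32.29; at base K_a(q+γd_w+γ'h₂) = 50.92 kPa.
P₁ = ½(5.910+32.29)×5.3 = 101.2; P₂ = ½(32.29+50.92)×5.4 = 224.7; P_w = ½γ_w h₂² = 143.0.
Total = 101.2+224.7+143.0 = 468.9 kN/m.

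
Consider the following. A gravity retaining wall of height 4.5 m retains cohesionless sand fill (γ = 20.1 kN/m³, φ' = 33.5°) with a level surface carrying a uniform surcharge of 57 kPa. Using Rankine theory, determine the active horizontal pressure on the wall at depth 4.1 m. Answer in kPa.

40.2 kPa

K_a = (1 − sin φ)/(1 + sin φ) = 0.2887.
σ_v = γz + q = 20.1 × 4.1 + 57 = 139.4 kPa.
σ_h = K_a σ_v = 0.2887 × 139.4 = 40.25 kPa.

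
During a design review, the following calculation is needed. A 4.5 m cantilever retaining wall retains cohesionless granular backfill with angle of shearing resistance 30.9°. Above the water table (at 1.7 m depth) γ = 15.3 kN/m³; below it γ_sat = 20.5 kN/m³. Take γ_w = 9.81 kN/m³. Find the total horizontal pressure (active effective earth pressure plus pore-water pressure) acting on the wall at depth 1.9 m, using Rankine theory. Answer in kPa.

11.0 kPa

K_a = (1 − sin φ)/(1 + sin φ) = 0.3214.
γ' = 20.5 − 9.81 = 10.69 kN/m³.
Effective vertical stress at 1.9 m: σ'_v = 15.3×1.7 + 10.69×0.200 = 28.15 kPa.
σ'_h = K_a σ'_v = 0.3214 × 28.15 = 9.047 kPa; u = γ_w × 0.200 = 1.962 kPa.
Total σ_h = 9.047 + 1.962 = 11.01 kPa.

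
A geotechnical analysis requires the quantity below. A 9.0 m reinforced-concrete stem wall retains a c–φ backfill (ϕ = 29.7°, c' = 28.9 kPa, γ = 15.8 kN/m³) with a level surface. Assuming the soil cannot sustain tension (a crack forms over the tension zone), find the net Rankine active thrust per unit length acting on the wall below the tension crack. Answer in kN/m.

K_a = 0.3374; √K_a = 0.5808.
Tension-crack depth z_c = 2c/(γ√K_a) = 2×28.9/(15.8×0.5808) = 6.298 m.
σ_a at base = K_a γ H − 2c√K_a = 0.3374×15.8×9.0 − 2×28.9×0.5808 = 14.40 kPa.
P_a = ½ × 14.40 × (H − z_c) = 0.5×14.40×2.702 = 19.46 kN/m.

19.5 kN/m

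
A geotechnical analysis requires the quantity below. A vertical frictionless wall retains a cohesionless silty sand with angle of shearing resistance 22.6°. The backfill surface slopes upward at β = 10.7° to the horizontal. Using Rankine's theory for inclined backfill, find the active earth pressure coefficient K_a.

0.481

K_a = cos β · (cos β − √(cos²β − cos²φ)) / (cos β + √(cos²β − cos²φ)).
cos β = 0.9826, cos φ = 0.9232, √(cos²β − cos²φ) = 0.3365.
K_a = 0.9826 × (0.9826 − 0.3365)/(0.9826 + 0.3365) = 0.4813.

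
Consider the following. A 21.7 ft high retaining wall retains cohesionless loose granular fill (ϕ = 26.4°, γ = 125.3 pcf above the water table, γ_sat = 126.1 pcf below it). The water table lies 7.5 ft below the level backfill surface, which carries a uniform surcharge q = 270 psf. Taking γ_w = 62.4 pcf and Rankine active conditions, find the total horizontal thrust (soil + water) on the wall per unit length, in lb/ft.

17500 lb/ft

K_a = tan²(45° − φ/2) = 0.3844.
γ' = 126.1 − 62.4 = 63.70 pcf. h₂ = H − d_w = 14.2 ft.
σ'_h: at surface K_a·q = 103.8; at WT K_a(q+γd_w) = 465.1; at base K_a(q+γd_w+γ'h₂) = 812.8 psf.
P₁ = ½(103.8+465.1)×7.5 = 2133; P₂ = ½(465.1+812.8)×14.2 = 9073; P_w = ½γ_w h₂² = 6291.
Total = 2133+9073+6291 = 17500 lb/ft.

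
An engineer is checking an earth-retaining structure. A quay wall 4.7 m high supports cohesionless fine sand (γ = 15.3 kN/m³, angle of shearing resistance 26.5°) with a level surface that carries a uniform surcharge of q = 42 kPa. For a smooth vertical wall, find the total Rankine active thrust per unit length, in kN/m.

K_a = tan²(45° − φ/2) = 0.3829.
Soil triangle: ½ K_a γ H² = 0.5×0.3829×15.3×4.7² = 64.71 kN/m.
Surcharge rectangle: K_a q H = 0.3829×42×4.7 = 75.59 kN/m.
Total = 64.71 + 75.59 = 140.3 kN/m.

140 kN/m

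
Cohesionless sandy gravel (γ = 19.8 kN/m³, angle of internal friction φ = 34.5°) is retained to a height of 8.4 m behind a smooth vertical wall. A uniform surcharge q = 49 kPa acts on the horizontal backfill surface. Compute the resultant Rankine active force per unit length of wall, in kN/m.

307 kN/m

K_a = tan²(45° − φ/2) = 0.2768.
Soil triangle: ½ K_a γ H² = 0.5×0.2768×19.8×8.4² = 193.4 kN/m.
Surcharge rectangle: K_a q H = 0.2768×49×8.4 = 113.9 kN/m.
Total = 193.4 + 113.9 = 307.3 kN/m.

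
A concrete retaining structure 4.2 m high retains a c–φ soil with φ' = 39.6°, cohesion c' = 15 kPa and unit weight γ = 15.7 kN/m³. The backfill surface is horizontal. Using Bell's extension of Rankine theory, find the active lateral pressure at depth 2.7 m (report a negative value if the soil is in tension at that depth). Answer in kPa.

-4.73 kPa

K_a = (1 − sin φ)/(1 + sin φ) = 0.2214.
σ_a = K_a γ z − 2c√K_a = 0.2214×15.7×2.7 − 2×15×0.4706 = -4.730 kPa.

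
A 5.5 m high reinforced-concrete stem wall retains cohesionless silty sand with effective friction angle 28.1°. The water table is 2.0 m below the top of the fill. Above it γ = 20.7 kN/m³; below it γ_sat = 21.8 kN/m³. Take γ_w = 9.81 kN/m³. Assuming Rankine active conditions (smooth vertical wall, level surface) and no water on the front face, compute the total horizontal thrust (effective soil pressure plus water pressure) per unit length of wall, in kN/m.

K_a = tan²(45° − φ/2) = 0.3596.
γ' = 21.8 − 9.81 = 11.99 kN/m³. Depth below WT = 3.5 m.
σ'_h at WT = K_a γ d_w = 14.89 kPa; at base = 14.89 + K_a γ' × 3.5 = 29.98 kPa.
P₁ (0–2.0 m) = ½×14.89×2.0 = 14.89. P₂ (2.0–5.5 m) = ½(14.89+29.98)×3.5 = 78.52.
P_w = ½ γ_w h₂² = 0.5×9.81×3.5² = 60.09. Total = 14.89+78.52+60.09 = 153.5 kN/m.

153 kN/m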